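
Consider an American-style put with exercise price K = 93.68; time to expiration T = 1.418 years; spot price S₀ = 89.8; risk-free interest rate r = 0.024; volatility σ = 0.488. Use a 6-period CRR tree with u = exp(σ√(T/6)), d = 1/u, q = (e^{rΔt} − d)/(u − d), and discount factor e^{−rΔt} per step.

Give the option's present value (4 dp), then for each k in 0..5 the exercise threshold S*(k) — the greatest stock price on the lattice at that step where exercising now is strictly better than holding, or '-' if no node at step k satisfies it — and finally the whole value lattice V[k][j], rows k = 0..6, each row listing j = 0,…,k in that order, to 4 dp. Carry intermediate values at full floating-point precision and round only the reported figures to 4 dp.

Δt=0.23633, u=1.26774, d=0.78880, q=0.45284, disc=e^(-rΔt)=0.99434
k=6 terminal: V=max(K-S,0) → 72.0482 58.9141 37.8053 3.8800 0.0000 0.0000 0.0000
k=5: j=0 S=27.4235 intr=66.2565 cont=65.7267 V=66.2565[EX]; j=1 S=44.0742 intr=49.6058 cont=49.0760 V=49.6058[EX]; j=2 S=70.8346 intr=22.8454 cont=22.3155 V=22.8454[EX]; j=3 S=113.8432 intr=0.0000 cont=2.1110 V=2.1110[hold]; j=4 S=182.9652 intr=0.0000 cont=0.0000 V=0.0000[hold]; j=5 S=294.0558 intr=0.0000 cont=0.0000 V=0.0000[hold]  S*(5)=70.8346
k=4: j=0 S=34.7659 intr=58.9141 cont=58.3842 V=58.9141[EX]; j=1 S=55.8747 intr=37.8053 cont=37.2755 V=37.8053[EX]; j=2 S=89.8000 intr=3.8800 cont=13.3798 V=13.3798[hold]; j=3 S=144.3237 intr=0.0000 cont=1.1485 V=1.1485[hold]; j=4 S=231.9525 intr=0.0000 cont=0.0000 V=0.0000[hold]  S*(4)=55.8747
k=3: j=0 S=44.0742 intr=49.6058 cont=49.0760 V=49.6058[EX]; j=1 S=70.8346 intr=22.8454 cont=26.5931 V=26.5931[hold]; j=2 S=113.8432 intr=0.0000 cont=7.7966 V=7.7966[hold]; j=3 S=182.9652 intr=0.0000 cont=0.6248 V=0.6248[hold]  S*(3)=44.0742
k=2: j=0 S=55.8747 intr=37.8053 cont=38.9630 V=38.9630[hold]; j=1 S=89.8000 intr=3.8800 cont=17.9790 V=17.9790[hold]; j=2 S=144.3237 intr=0.0000 cont=4.5232 V=4.5232[hold]  S*(2)=-
k=1: j=0 S=70.8346 intr=22.8454 cont=29.2939 V=29.2939[hold]; j=1 S=113.8432 intr=0.0000 cont=11.8184 V=11.8184[hold]  S*(1)=-
k=0: j=0 S=89.8000 intr=3.8800 cont=21.2593 V=21.2593[hold]  S*(0)=-

price = 21.2593
boundary = - - - 44.0742 55.8747 70.8346
tree:
21.2593
29.2939 11.8184
38.9630 17.9790 4.5232
49.6058 26.5931 7.7966 0.6248
58.9141 37.8053 13.3798 1.1485 0.0000
66.2565 49.6058 22.8454 2.1110 0.0000 0.0000
72.0482 58.9141 37.8053 3.8800 0.0000 0.0000 0.0000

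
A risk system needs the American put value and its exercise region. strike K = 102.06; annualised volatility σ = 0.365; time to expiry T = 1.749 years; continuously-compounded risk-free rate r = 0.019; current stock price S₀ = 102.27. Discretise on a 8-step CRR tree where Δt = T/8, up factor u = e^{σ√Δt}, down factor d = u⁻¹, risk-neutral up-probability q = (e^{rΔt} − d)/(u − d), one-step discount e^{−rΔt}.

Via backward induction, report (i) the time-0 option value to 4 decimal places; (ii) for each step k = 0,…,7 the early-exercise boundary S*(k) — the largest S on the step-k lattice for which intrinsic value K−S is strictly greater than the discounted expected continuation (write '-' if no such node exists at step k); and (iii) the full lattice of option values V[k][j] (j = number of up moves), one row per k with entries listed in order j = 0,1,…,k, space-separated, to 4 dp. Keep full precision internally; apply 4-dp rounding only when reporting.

price = 17.3806
boundary = - - - - 51.6742 61.2904 72.6961 86.2243
tree:
17.3806
23.9213 10.1463
31.8804 15.1428 4.5922
40.9330 21.9372 7.6022 1.2329
50.3858 30.6181 12.3257 2.3340 0.0000
58.4932 40.7696 19.4225 4.4186 0.0000 0.0000
65.3287 50.3858 29.3639 8.3649 0.0000 0.0000 0.0000
71.0916 58.4932 40.7696 15.8357 0.0000 0.0000 0.0000 0.0000
75.9504 65.3287 50.3858 29.3639 0.0000 0.0000 0.0000 0.0000 0.0000

Δt=0.21863  u=1.18609  d=0.84310  q=0.46957  discount=0.99585
step 8 (expiry): payoffs max(K−S,0) = 75.9504 65.3287 50.3858 29.3639 0.0000 0.0000 0.0000 0.0000 0.0000
step 7: (k=7,j=0): S=30.9684, (K−S)⁺=71.0916, hold=70.6686 ⇒ V=71.0916 exercise | (k=7,j=1): S=43.5668, (K−S)⁺=58.4932, hold=58.0702 ⇒ V=58.4932 exercise | (k=7,j=2): S=61.2904, (K−S)⁺=40.7696, hold=40.3465 ⇒ V=40.7696 exercise | (k=7,j=3): S=86.2243, (K−S)⁺=15.8357, hold=15.5108 ⇒ V=15.8357 exercise | (k=7,j=4): S=121.3017, (K−S)⁺=0.0000, hold=0.0000 ⇒ V=0.0000 continue | (k=7,j=5): S=170.6491, (K−S)⁺=0.0000, hold=0.0000 ⇒ V=0.0000 continue | (k=7,j=6): S=240.0718, (K−S)⁺=0.0000, hold=0.0000 ⇒ V=0.0000 continue | (k=7,j=7): S=337.7367, (K−S)⁺=0.0000, hold=0.0000 ⇒ V=0.0000 continue  boundary S*=86.2243
step 6: (k=6,j=0): S=36.7313, (K−S)⁺=65.3287, hold=64.9056 ⇒ V=65.3287 exercise | (k=6,j=1): S=51.6742, (K−S)⁺=50.3858, hold=49.9627 ⇒ V=50.3858 exercise | (k=6,j=2): S=72.6961, (K−S)⁺=29.3639, hold=28.9408 ⇒ V=29.3639 exercise | (k=6,j=3): S=102.2700, (K−S)⁺=0.0000, hold=8.3649 ⇒ V=8.3649 continue | (k=6,j=4): S=143.8750, (K−S)⁺=0.0000, hold=0.0000 ⇒ V=0.0000 continue | (k=6,j=5): S=202.4056, (K−S)⁺=0.0000, hold=0.0000 ⇒ V=0.0000 continue | (k=6,j=6): S=284.7474, (K−S)⁺=0.0000, hold=0.0000 ⇒ V=0.0000 continue  boundary S*=72.6961
step 5: (k=5,j=0): S=43.5668, (K−S)⁺=58.4932, hold=58.0702 ⇒ V=58.4932 exercise | (k=5,j=1): S=61.2904, (K−S)⁺=40.7696, hold=40.3465 ⇒ V=40.7696 exercise | (k=5,j=2): S=86.2243, (K−S)⁺=15.8357, hold=19.4225 ⇒ V=19.4225 continue | (k=5,j=3): S=121.3017, (K−S)⁺=0.0000, hold=4.4186 ⇒ V=4.4186 continue | (k=5,j=4): S=170.6491, (K−S)⁺=0.0000, hold=0.0000 ⇒ V=0.0000 continue | (k=5,j=5): S=240.0718, (K−S)⁺=0.0000, hold=0.0000 ⇒ V=0.0000 continue  boundary S*=61.2904
step 4: (k=4,j=0): S=51.6742, (K−S)⁺=50.3858, hold=49.9627 ⇒ V=50.3858 exercise | (k=4,j=1): S=72.6961, (K−S)⁺=29.3639, hold=30.6181 ⇒ V=30.6181 continue | (k=4,j=2): S=102.2700, (K−S)⁺=0.0000, hold=12.3257 ⇒ V=12.3257 continue | (k=4,j=3): S=143.8750, (K−S)⁺=0.0000, hold=2.3340 ⇒ V=2.3340 continue | (k=4,j=4): S=202.4056, (K−S)⁺=0.0000, hold=0.0000 ⇒ V=0.0000 continue  boundary S*=51.6742
step 3: (k=3,j=0): S=61.2904, (K−S)⁺=40.7696, hold=40.9330 ⇒ V=40.9330 continue | (k=3,j=1): S=86.2243, (K−S)⁺=15.8357, hold=21.9372 ⇒ V=21.9372 continue | (k=3,j=2): S=121.3017, (K−S)⁺=0.0000, hold=7.6022 ⇒ V=7.6022 continue | (k=3,j=3): S=170.6491, (K−S)⁺=0.0000, hold=1.2329 ⇒ V=1.2329 continue  boundary S*=-
step 2: (k=2,j=0): S=72.6961, (K−S)⁺=29.3639, hold=31.8804 ⇒ V=31.8804 continue | (k=2,j=1): S=102.2700, (K−S)⁺=0.0000, hold=15.1428 ⇒ V=15.1428 continue | (k=2,j=2): S=143.8750, (K−S)⁺=0.0000, hold=4.5922 ⇒ V=4.5922 continue  boundary S*=-
step 1: (k=1,j=0): S=86.2243, (K−S)⁺=15.8357, hold=23.9213 ⇒ V=23.9213 continue | (k=1,j=1): S=121.3017, (K−S)⁺=0.0000, hold=10.1463 ⇒ V=10.1463 continue  boundary S*=-
step 0: (k=0,j=0): S=102.2700, (K−S)⁺=0.0000, hold=17.3806 ⇒ V=17.3806 continue  boundary S*=-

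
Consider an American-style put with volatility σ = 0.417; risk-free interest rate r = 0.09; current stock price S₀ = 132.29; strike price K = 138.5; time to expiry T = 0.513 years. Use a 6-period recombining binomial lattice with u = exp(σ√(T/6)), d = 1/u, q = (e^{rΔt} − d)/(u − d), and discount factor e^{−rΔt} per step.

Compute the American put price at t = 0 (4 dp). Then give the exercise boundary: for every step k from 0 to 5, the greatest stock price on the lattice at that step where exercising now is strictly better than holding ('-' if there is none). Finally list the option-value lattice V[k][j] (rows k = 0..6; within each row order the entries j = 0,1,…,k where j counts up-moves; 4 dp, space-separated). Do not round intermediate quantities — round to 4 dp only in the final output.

Δt=0.08550, u=1.12968, d=0.88521, q=0.50115, disc=e^(-rΔt)=0.99233
k=6 terminal: V=max(K-S,0) → 74.8498 57.2714 34.8384 6.2100 0.0000 0.0000 0.0000
k=5: j=0 S=71.9042 intr=66.5958 cont=65.5341 V=66.5958[EX]; j=1 S=91.7621 intr=46.7379 cont=45.6762 V=46.7379[EX]; j=2 S=117.1042 intr=21.3958 cont=20.3341 V=21.3958[EX]; j=3 S=149.4451 intr=0.0000 cont=3.0741 V=3.0741[hold]; j=4 S=190.7176 intr=0.0000 cont=0.0000 V=0.0000[hold]; j=5 S=243.3884 intr=0.0000 cont=0.0000 V=0.0000[hold]  S*(5)=117.1042
k=4: j=0 S=81.2286 intr=57.2714 cont=56.2098 V=57.2714[EX]; j=1 S=103.6616 intr=34.8384 cont=33.7767 V=34.8384[EX]; j=2 S=132.2900 intr=6.2100 cont=12.1202 V=12.1202[hold]; j=3 S=168.8248 intr=0.0000 cont=1.5218 V=1.5218[hold]; j=4 S=215.4494 intr=0.0000 cont=0.0000 V=0.0000[hold]  S*(4)=103.6616
k=3: j=0 S=91.7621 intr=46.7379 cont=45.6762 V=46.7379[EX]; j=1 S=117.1042 intr=21.3958 cont=23.2734 V=23.2734[hold]; j=2 S=149.4451 intr=0.0000 cont=6.7566 V=6.7566[hold]; j=3 S=190.7176 intr=0.0000 cont=0.7533 V=0.7533[hold]  S*(3)=91.7621
k=2: j=0 S=103.6616 intr=34.8384 cont=34.7105 V=34.8384[EX]; j=1 S=132.2900 intr=6.2100 cont=14.8810 V=14.8810[hold]; j=2 S=168.8248 intr=0.0000 cont=3.7193 V=3.7193[hold]  S*(2)=103.6616
k=1: j=0 S=117.1042 intr=21.3958 cont=24.6463 V=24.6463[hold]; j=1 S=149.4451 intr=0.0000 cont=9.2161 V=9.2161[hold]  S*(1)=-
k=0: j=0 S=132.2900 intr=6.2100 cont=16.7838 V=16.7838[hold]  S*(0)=-

price = 16.7838
boundary = - - 103.6616 91.7621 103.6616 117.1042
tree:
16.7838
24.6463 9.2161
34.8384 14.8810 3.7193
46.7379 23.2734 6.7566 0.7533
57.2714 34.8384 12.1202 1.5218 0.0000
66.5958 46.7379 21.3958 3.0741 0.0000 0.0000
74.8498 57.2714 34.8384 6.2100 0.0000 0.0000 0.0000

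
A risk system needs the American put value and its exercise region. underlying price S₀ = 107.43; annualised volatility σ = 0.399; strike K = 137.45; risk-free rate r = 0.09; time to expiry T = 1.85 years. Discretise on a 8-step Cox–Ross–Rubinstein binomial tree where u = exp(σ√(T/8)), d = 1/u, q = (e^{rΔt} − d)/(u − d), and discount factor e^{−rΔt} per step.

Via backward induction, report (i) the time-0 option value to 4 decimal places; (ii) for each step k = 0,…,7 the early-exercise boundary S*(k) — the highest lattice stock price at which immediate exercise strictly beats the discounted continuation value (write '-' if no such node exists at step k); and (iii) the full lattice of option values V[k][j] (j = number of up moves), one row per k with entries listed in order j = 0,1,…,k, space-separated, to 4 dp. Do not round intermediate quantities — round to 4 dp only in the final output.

price = 34.9419
boundary = - 88.6740 73.1925 88.6740 73.1925 88.6740 73.1925 88.6740
tree:
34.9419
48.7760 22.9211
64.2575 33.9976 13.0868
77.0360 48.7760 21.0181 5.9068
87.5836 64.2575 32.6705 10.5440 1.6364
96.2897 77.0360 48.7760 18.3437 3.3866 0.0000
103.4758 87.5836 64.2575 30.7659 7.0089 0.0000 0.0000
109.4073 96.2897 77.0360 48.7760 14.5054 0.0000 0.0000 0.0000
114.3032 103.4758 87.5836 64.2575 30.0200 0.0000 0.0000 0.0000 0.0000

Δt=0.23125, u=1.21152, d=0.82541, q=0.50665, disc=e^(-rΔt)=0.97940
k=8 terminal: V=max(K-S,0) → 114.3032 103.4758 87.5836 64.2575 30.0200 0.0000 0.0000 0.0000 0.0000
k=7: j=0 S=28.0427 intr=109.4073 cont=106.5762 V=109.4073[EX]; j=1 S=41.1603 intr=96.2897 cont=93.4586 V=96.2897[EX]; j=2 S=60.4140 intr=77.0360 cont=74.2049 V=77.0360[EX]; j=3 S=88.6740 intr=48.7760 cont=45.9449 V=48.7760[EX]; j=4 S=130.1532 intr=7.2968 cont=14.5054 V=14.5054[hold]; j=5 S=191.0353 intr=0.0000 cont=0.0000 V=0.0000[hold]; j=6 S=280.3964 intr=0.0000 cont=0.0000 V=0.0000[hold]; j=7 S=411.5581 intr=0.0000 cont=0.0000 V=0.0000[hold]  S*(7)=88.6740
k=6: j=0 S=33.9742 intr=103.4758 cont=100.6447 V=103.4758[EX]; j=1 S=49.8664 intr=87.5836 cont=84.7525 V=87.5836[EX]; j=2 S=73.1925 intr=64.2575 cont=61.4263 V=64.2575[EX]; j=3 S=107.4300 intr=30.0200 cont=30.7659 V=30.7659[hold]; j=4 S=157.6828 intr=0.0000 cont=7.0089 V=7.0089[hold]; j=5 S=231.4425 intr=0.0000 cont=0.0000 V=0.0000[hold]; j=6 S=339.7049 intr=0.0000 cont=0.0000 V=0.0000[hold]  S*(6)=73.1925
k=5: j=0 S=41.1603 intr=96.2897 cont=93.4586 V=96.2897[EX]; j=1 S=60.4140 intr=77.0360 cont=74.2049 V=77.0360[EX]; j=2 S=88.6740 intr=48.7760 cont=46.3150 V=48.7760[EX]; j=3 S=130.1532 intr=7.2968 cont=18.3437 V=18.3437[hold]; j=4 S=191.0353 intr=0.0000 cont=3.3866 V=3.3866[hold]; j=5 S=280.3964 intr=0.0000 cont=0.0000 V=0.0000[hold]  S*(5)=88.6740
k=4: j=0 S=49.8664 intr=87.5836 cont=84.7525 V=87.5836[EX]; j=1 S=73.1925 intr=64.2575 cont=61.4263 V=64.2575[EX]; j=2 S=107.4300 intr=30.0200 cont=32.6705 V=32.6705[hold]; j=3 S=157.6828 intr=0.0000 cont=10.5440 V=10.5440[hold]; j=4 S=231.4425 intr=0.0000 cont=1.6364 V=1.6364[hold]  S*(4)=73.1925
k=3: j=0 S=60.4140 intr=77.0360 cont=74.2049 V=77.0360[EX]; j=1 S=88.6740 intr=48.7760 cont=47.2601 V=48.7760[EX]; j=2 S=130.1532 intr=7.2968 cont=21.0181 V=21.0181[hold]; j=3 S=191.0353 intr=0.0000 cont=5.9068 V=5.9068[hold]  S*(3)=88.6740
k=2: j=0 S=73.1925 intr=64.2575 cont=61.4263 V=64.2575[EX]; j=1 S=107.4300 intr=30.0200 cont=33.9976 V=33.9976[hold]; j=2 S=157.6828 intr=0.0000 cont=13.0868 V=13.0868[hold]  S*(2)=73.1925
k=1: j=0 S=88.6740 intr=48.7760 cont=47.9186 V=48.7760[EX]; j=1 S=130.1532 intr=7.2968 cont=22.9211 V=22.9211[hold]  S*(1)=88.6740
k=0: j=0 S=107.4300 intr=30.0200 cont=34.9419 V=34.9419[hold]  S*(0)=-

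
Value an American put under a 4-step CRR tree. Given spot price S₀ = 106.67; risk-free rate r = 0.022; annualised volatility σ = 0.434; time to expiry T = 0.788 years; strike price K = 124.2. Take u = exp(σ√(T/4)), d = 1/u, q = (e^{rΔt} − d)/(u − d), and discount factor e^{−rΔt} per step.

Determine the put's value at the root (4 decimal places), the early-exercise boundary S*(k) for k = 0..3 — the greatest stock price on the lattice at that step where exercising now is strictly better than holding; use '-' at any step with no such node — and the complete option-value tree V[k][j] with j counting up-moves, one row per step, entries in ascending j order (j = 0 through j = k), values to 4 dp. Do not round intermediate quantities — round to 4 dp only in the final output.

price = 27.4901
boundary = - - 72.5649 87.9801
tree:
27.4901
38.5192 14.9662
51.6351 23.6801 5.0078
64.3494 36.2199 9.3695 0.0000
74.8360 51.6351 17.5300 0.0000 0.0000

params: Δt=0.19700 u=1.21243 d=0.82479 q=0.46320 e^(-rΔt)=0.99568
t_4 payoffs: 74.8360 51.6351 17.5300 0.0000 0.0000
t_3: node(3,0) S=59.8506 payoff=64.3494 vs cont=63.8123 → 64.3494 [stop]  node(3,1) S=87.9801 payoff=36.2199 vs cont=35.6828 → 36.2199 [stop]  node(3,2) S=129.3303 payoff=0.0000 vs cont=9.3695 → 9.3695 [wait]  node(3,3) S=190.1149 payoff=0.0000 vs cont=0.0000 → 0.0000 [wait]  ⇒ S*(3)=87.9801
t_2: node(2,0) S=72.5649 payoff=51.6351 vs cont=51.0980 → 51.6351 [stop]  node(2,1) S=106.6700 payoff=17.5300 vs cont=23.6801 → 23.6801 [wait]  node(2,2) S=156.8044 payoff=0.0000 vs cont=5.0078 → 5.0078 [wait]  ⇒ S*(2)=72.5649
t_1: node(1,0) S=87.9801 payoff=36.2199 vs cont=38.5192 → 38.5192 [wait]  node(1,1) S=129.3303 payoff=0.0000 vs cont=14.9662 → 14.9662 [wait]  ⇒ S*(1)=-
t_0: node(0,0) S=106.6700 payoff=17.5300 vs cont=27.4901 → 27.4901 [wait]  ⇒ S*(0)=-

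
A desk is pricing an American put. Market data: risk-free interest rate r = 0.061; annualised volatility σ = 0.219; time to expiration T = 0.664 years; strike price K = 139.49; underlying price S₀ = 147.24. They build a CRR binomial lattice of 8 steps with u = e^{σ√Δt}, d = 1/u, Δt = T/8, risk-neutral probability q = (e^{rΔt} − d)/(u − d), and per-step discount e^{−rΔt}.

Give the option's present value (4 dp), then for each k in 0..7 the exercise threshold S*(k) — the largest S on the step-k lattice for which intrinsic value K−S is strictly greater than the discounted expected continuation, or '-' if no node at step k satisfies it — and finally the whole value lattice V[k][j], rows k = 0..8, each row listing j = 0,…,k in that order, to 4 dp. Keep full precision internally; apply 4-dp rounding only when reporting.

params: Δt=0.08300 u=1.06513 d=0.93886 q=0.52443 e^(-rΔt)=0.99495
t_8 payoffs: 50.6073 38.6531 25.0912 9.7052 0.0000 0.0000 0.0000 0.0000 0.0000
t_7: node(7,0) S=94.6713 payoff=44.8187 vs cont=44.1142 → 44.8187 [stop]  node(7,1) S=107.4040 payoff=32.0860 vs cont=31.3815 → 32.0860 [stop]  node(7,2) S=121.8492 payoff=17.6408 vs cont=16.9364 → 17.6408 [stop]  node(7,3) S=138.2371 payoff=1.2529 vs cont=4.5922 → 4.5922 [wait]  node(7,4) S=156.8292 payoff=0.0000 vs cont=0.0000 → 0.0000 [wait]  node(7,5) S=177.9217 payoff=0.0000 vs cont=0.0000 → 0.0000 [wait]  node(7,6) S=201.8511 payoff=0.0000 vs cont=0.0000 → 0.0000 [wait]  node(7,7) S=228.9988 payoff=0.0000 vs cont=0.0000 → 0.0000 [wait]  ⇒ S*(7)=121.8492
t_6: node(6,0) S=100.8369 payoff=38.6531 vs cont=37.9487 → 38.6531 [stop]  node(6,1) S=114.3988 payoff=25.0912 vs cont=24.3867 → 25.0912 [stop]  node(6,2) S=129.7848 payoff=9.7052 vs cont=10.7432 → 10.7432 [wait]  node(6,3) S=147.2400 payoff=0.0000 vs cont=2.1729 → 2.1729 [wait]  node(6,4) S=167.0429 payoff=0.0000 vs cont=0.0000 → 0.0000 [wait]  node(6,5) S=189.5091 payoff=0.0000 vs cont=0.0000 → 0.0000 [wait]  node(6,6) S=214.9969 payoff=0.0000 vs cont=0.0000 → 0.0000 [wait]  ⇒ S*(6)=114.3988
t_5: node(5,0) S=107.4040 payoff=32.0860 vs cont=31.3815 → 32.0860 [stop]  node(5,1) S=121.8492 payoff=17.6408 vs cont=17.4780 → 17.6408 [stop]  node(5,2) S=138.2371 payoff=1.2529 vs cont=6.2171 → 6.2171 [wait]  node(5,3) S=156.8292 payoff=0.0000 vs cont=1.0281 → 1.0281 [wait]  node(5,4) S=177.9217 payoff=0.0000 vs cont=0.0000 → 0.0000 [wait]  node(5,5) S=201.8511 payoff=0.0000 vs cont=0.0000 → 0.0000 [wait]  ⇒ S*(5)=121.8492
t_4: node(4,0) S=114.3988 payoff=25.0912 vs cont=24.3867 → 25.0912 [stop]  node(4,1) S=129.7848 payoff=9.7052 vs cont=11.5911 → 11.5911 [wait]  node(4,2) S=147.2400 payoff=0.0000 vs cont=3.4782 → 3.4782 [wait]  node(4,3) S=167.0429 payoff=0.0000 vs cont=0.4865 → 0.4865 [wait]  node(4,4) S=189.5091 payoff=0.0000 vs cont=0.0000 → 0.0000 [wait]  ⇒ S*(4)=114.3988
t_3: node(3,0) S=121.8492 payoff=17.6408 vs cont=17.9203 → 17.9203 [wait]  node(3,1) S=138.2371 payoff=1.2529 vs cont=7.2994 → 7.2994 [wait]  node(3,2) S=156.8292 payoff=0.0000 vs cont=1.8996 → 1.8996 [wait]  node(3,3) S=177.9217 payoff=0.0000 vs cont=0.2302 → 0.2302 [wait]  ⇒ S*(3)=-
t_2: node(2,0) S=129.7848 payoff=9.7052 vs cont=12.2880 → 12.2880 [wait]  node(2,1) S=147.2400 payoff=0.0000 vs cont=4.4450 → 4.4450 [wait]  node(2,2) S=167.0429 payoff=0.0000 vs cont=1.0189 → 1.0189 [wait]  ⇒ S*(2)=-
t_1: node(1,0) S=138.2371 payoff=1.2529 vs cont=8.1336 → 8.1336 [wait]  node(1,1) S=156.8292 payoff=0.0000 vs cont=2.6349 → 2.6349 [wait]  ⇒ S*(1)=-
t_0: node(0,0) S=147.2400 payoff=0.0000 vs cont=5.2234 → 5.2234 [wait]  ⇒ S*(0)=-

price = 5.2234
boundary = - - - - 114.3988 121.8492 114.3988 121.8492
tree:
5.2234
8.1336 2.6349
12.2880 4.4450 1.0189
17.9203 7.2994 1.8996 0.2302
25.0912 11.5911 3.4782 0.4865 0.0000
32.0860 17.6408 6.2171 1.0281 0.0000 0.0000
38.6531 25.0912 10.7432 2.1729 0.0000 0.0000 0.0000
44.8187 32.0860 17.6408 4.5922 0.0000 0.0000 0.0000 0.0000
50.6073 38.6531 25.0912 9.7052 0.0000 0.0000 0.0000 0.0000 0.0000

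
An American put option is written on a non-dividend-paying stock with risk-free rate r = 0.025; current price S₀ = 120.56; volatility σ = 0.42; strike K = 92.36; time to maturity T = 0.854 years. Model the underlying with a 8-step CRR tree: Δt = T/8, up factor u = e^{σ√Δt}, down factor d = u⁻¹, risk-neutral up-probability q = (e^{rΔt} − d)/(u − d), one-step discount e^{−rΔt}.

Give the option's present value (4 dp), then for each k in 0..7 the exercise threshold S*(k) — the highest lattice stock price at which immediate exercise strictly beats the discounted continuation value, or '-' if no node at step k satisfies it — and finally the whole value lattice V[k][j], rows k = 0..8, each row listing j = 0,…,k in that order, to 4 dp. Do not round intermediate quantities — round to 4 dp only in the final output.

params: Δt=0.10675 u=1.14709 d=0.87177 q=0.47545 e^(-rΔt)=0.99733
t_8 payoffs: 52.1407 39.4391 22.7264 0.7356 0.0000 0.0000 0.0000 0.0000 0.0000
t_7: node(7,0) S=46.1350 payoff=46.2250 vs cont=45.9788 → 46.2250 [stop]  node(7,1) S=60.7048 payoff=31.6552 vs cont=31.4091 → 31.6552 [stop]  node(7,2) S=79.8758 payoff=12.4842 vs cont=12.2381 → 12.4842 [stop]  node(7,3) S=105.1011 payoff=0.0000 vs cont=0.3848 → 0.3848 [wait]  node(7,4) S=138.2927 payoff=0.0000 vs cont=0.0000 → 0.0000 [wait]  node(7,5) S=181.9665 payoff=0.0000 vs cont=0.0000 → 0.0000 [wait]  node(7,6) S=239.4327 payoff=0.0000 vs cont=0.0000 → 0.0000 [wait]  node(7,7) S=315.0472 payoff=0.0000 vs cont=0.0000 → 0.0000 [wait]  ⇒ S*(7)=79.8758
t_6: node(6,0) S=52.9209 payoff=39.4391 vs cont=39.1930 → 39.4391 [stop]  node(6,1) S=69.6336 payoff=22.7264 vs cont=22.4802 → 22.7264 [stop]  node(6,2) S=91.6244 payoff=0.7356 vs cont=6.7136 → 6.7136 [wait]  node(6,3) S=120.5600 payoff=0.0000 vs cont=0.2013 → 0.2013 [wait]  node(6,4) S=158.6337 payoff=0.0000 vs cont=0.0000 → 0.0000 [wait]  node(6,5) S=208.7313 payoff=0.0000 vs cont=0.0000 → 0.0000 [wait]  node(6,6) S=274.6500 payoff=0.0000 vs cont=0.0000 → 0.0000 [wait]  ⇒ S*(6)=69.6336
t_5: node(5,0) S=60.7048 payoff=31.6552 vs cont=31.4091 → 31.6552 [stop]  node(5,1) S=79.8758 payoff=12.4842 vs cont=15.0727 → 15.0727 [wait]  node(5,2) S=105.1011 payoff=0.0000 vs cont=3.6077 → 3.6077 [wait]  node(5,3) S=138.2927 payoff=0.0000 vs cont=0.1053 → 0.1053 [wait]  node(5,4) S=181.9665 payoff=0.0000 vs cont=0.0000 → 0.0000 [wait]  node(5,5) S=239.4327 payoff=0.0000 vs cont=0.0000 → 0.0000 [wait]  ⇒ S*(5)=60.7048
t_4: node(4,0) S=69.6336 payoff=22.7264 vs cont=23.7077 → 23.7077 [wait]  node(4,1) S=91.6244 payoff=0.7356 vs cont=9.5960 → 9.5960 [wait]  node(4,2) S=120.5600 payoff=0.0000 vs cont=1.9373 → 1.9373 [wait]  node(4,3) S=158.6337 payoff=0.0000 vs cont=0.0551 → 0.0551 [wait]  node(4,4) S=208.7313 payoff=0.0000 vs cont=0.0000 → 0.0000 [wait]  ⇒ S*(4)=-
t_3: node(3,0) S=79.8758 payoff=12.4842 vs cont=16.9529 → 16.9529 [wait]  node(3,1) S=105.1011 payoff=0.0000 vs cont=5.9388 → 5.9388 [wait]  node(3,2) S=138.2927 payoff=0.0000 vs cont=1.0396 → 1.0396 [wait]  node(3,3) S=181.9665 payoff=0.0000 vs cont=0.0288 → 0.0288 [wait]  ⇒ S*(3)=-
t_2: node(2,0) S=91.6244 payoff=0.7356 vs cont=11.6850 → 11.6850 [wait]  node(2,1) S=120.5600 payoff=0.0000 vs cont=3.5998 → 3.5998 [wait]  node(2,2) S=158.6337 payoff=0.0000 vs cont=0.5575 → 0.5575 [wait]  ⇒ S*(2)=-
t_1: node(1,0) S=105.1011 payoff=0.0000 vs cont=7.8199 → 7.8199 [wait]  node(1,1) S=138.2927 payoff=0.0000 vs cont=2.1476 → 2.1476 [wait]  ⇒ S*(1)=-
t_0: node(0,0) S=120.5600 payoff=0.0000 vs cont=5.1094 → 5.1094 [wait]  ⇒ S*(0)=-

price = 5.1094
boundary = - - - - - 60.7048 69.6336 79.8758
tree:
5.1094
7.8199 2.1476
11.6850 3.5998 0.5575
16.9529 5.9388 1.0396 0.0288
23.7077 9.5960 1.9373 0.0551 0.0000
31.6552 15.0727 3.6077 0.1053 0.0000 0.0000
39.4391 22.7264 6.7136 0.2013 0.0000 0.0000 0.0000
46.2250 31.6552 12.4842 0.3848 0.0000 0.0000 0.0000 0.0000
52.1407 39.4391 22.7264 0.7356 0.0000 0.0000 0.0000 0.0000 0.0000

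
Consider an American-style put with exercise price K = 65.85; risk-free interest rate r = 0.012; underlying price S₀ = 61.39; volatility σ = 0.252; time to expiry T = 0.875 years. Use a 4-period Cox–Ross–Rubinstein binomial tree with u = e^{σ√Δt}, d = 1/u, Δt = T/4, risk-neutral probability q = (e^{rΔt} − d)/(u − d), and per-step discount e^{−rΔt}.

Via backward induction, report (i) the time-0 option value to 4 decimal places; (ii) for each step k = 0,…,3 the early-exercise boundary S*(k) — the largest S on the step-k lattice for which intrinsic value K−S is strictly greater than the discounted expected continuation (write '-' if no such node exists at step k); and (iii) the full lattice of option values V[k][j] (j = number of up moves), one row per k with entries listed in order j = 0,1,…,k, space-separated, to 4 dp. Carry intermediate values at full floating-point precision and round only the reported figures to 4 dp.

params: Δt=0.21875 u=1.12509 d=0.88882 q=0.48169 e^(-rΔt)=0.99738
t_4 payoffs: 27.5367 17.3520 4.4600 0.0000 0.0000
t_3: node(3,0) S=43.1059 payoff=22.7441 vs cont=22.5715 → 22.7441 [stop]  node(3,1) S=54.5646 payoff=11.2854 vs cont=11.1128 → 11.2854 [stop]  node(3,2) S=69.0692 payoff=0.0000 vs cont=2.3056 → 2.3056 [wait]  node(3,3) S=87.4296 payoff=0.0000 vs cont=0.0000 → 0.0000 [wait]  ⇒ S*(3)=54.5646
t_2: node(2,0) S=48.4980 payoff=17.3520 vs cont=17.1794 → 17.3520 [stop]  node(2,1) S=61.3900 payoff=4.4600 vs cont=6.9417 → 6.9417 [wait]  node(2,2) S=77.7090 payoff=0.0000 vs cont=1.1919 → 1.1919 [wait]  ⇒ S*(2)=48.4980
t_1: node(1,0) S=54.5646 payoff=11.2854 vs cont=12.3051 → 12.3051 [wait]  node(1,1) S=69.0692 payoff=0.0000 vs cont=4.1611 → 4.1611 [wait]  ⇒ S*(1)=-
t_0: node(0,0) S=61.3900 payoff=4.4600 vs cont=8.3602 → 8.3602 [wait]  ⇒ S*(0)=-

price = 8.3602
boundary = - - 48.4980 54.5646
tree:
8.3602
12.3051 4.1611
17.3520 6.9417 1.1919
22.7441 11.2854 2.3056 0.0000
27.5367 17.3520 4.4600 0.0000 0.0000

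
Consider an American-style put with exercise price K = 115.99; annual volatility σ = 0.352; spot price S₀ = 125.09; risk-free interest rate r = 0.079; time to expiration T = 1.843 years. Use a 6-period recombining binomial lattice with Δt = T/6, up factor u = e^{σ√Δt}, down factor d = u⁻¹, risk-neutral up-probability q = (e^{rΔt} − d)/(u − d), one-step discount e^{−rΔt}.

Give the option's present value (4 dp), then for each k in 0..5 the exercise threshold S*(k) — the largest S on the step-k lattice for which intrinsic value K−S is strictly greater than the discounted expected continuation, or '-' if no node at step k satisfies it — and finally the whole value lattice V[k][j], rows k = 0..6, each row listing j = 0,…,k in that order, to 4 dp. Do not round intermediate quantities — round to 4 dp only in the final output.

price = 12.3966
boundary = - - 84.6782 69.6701 84.6782 69.6701
tree:
12.3966
20.0720 5.7300
31.3118 10.4012 1.5861
46.3199 18.3896 3.3432 0.0000
58.6681 31.3118 7.0471 0.0000 0.0000
68.8277 46.3199 14.8546 0.0000 0.0000 0.0000
77.1866 58.6681 31.3118 0.0000 0.0000 0.0000 0.0000

Δt=0.30717, u=1.21542, d=0.82276, q=0.51394, disc=e^(-rΔt)=0.97603
k=6 terminal: V=max(K-S,0) → 77.1866 58.6681 31.3118 0.0000 0.0000 0.0000 0.0000
k=5: j=0 S=47.1623 intr=68.8277 cont=66.0469 V=68.8277[EX]; j=1 S=69.6701 intr=46.3199 cont=43.5392 V=46.3199[EX]; j=2 S=102.9194 intr=13.0706 cont=14.8546 V=14.8546[hold]; j=3 S=152.0366 intr=0.0000 cont=0.0000 V=0.0000[hold]; j=4 S=224.5945 intr=0.0000 cont=0.0000 V=0.0000[hold]; j=5 S=331.7798 intr=0.0000 cont=0.0000 V=0.0000[hold]  S*(5)=69.6701
k=4: j=0 S=57.3219 intr=58.6681 cont=55.8873 V=58.6681[EX]; j=1 S=84.6782 intr=31.3118 cont=29.4259 V=31.3118[EX]; j=2 S=125.0900 intr=0.0000 cont=7.0471 V=7.0471[hold]; j=3 S=184.7879 intr=0.0000 cont=0.0000 V=0.0000[hold]; j=4 S=272.9760 intr=0.0000 cont=0.0000 V=0.0000[hold]  S*(4)=84.6782
k=3: j=0 S=69.6701 intr=46.3199 cont=43.5392 V=46.3199[EX]; j=1 S=102.9194 intr=13.0706 cont=18.3896 V=18.3896[hold]; j=2 S=152.0366 intr=0.0000 cont=3.3432 V=3.3432[hold]; j=3 S=224.5945 intr=0.0000 cont=0.0000 V=0.0000[hold]  S*(3)=69.6701
k=2: j=0 S=84.6782 intr=31.3118 cont=31.1991 V=31.3118[EX]; j=1 S=125.0900 intr=0.0000 cont=10.4012 V=10.4012[hold]; j=2 S=184.7879 intr=0.0000 cont=1.5861 V=1.5861[hold]  S*(2)=84.6782
k=1: j=0 S=102.9194 intr=13.0706 cont=20.0720 V=20.0720[hold]; j=1 S=152.0366 intr=0.0000 cont=5.7300 V=5.7300[hold]  S*(1)=-
k=0: j=0 S=125.0900 intr=0.0000 cont=12.3966 V=12.3966[hold]  S*(0)=-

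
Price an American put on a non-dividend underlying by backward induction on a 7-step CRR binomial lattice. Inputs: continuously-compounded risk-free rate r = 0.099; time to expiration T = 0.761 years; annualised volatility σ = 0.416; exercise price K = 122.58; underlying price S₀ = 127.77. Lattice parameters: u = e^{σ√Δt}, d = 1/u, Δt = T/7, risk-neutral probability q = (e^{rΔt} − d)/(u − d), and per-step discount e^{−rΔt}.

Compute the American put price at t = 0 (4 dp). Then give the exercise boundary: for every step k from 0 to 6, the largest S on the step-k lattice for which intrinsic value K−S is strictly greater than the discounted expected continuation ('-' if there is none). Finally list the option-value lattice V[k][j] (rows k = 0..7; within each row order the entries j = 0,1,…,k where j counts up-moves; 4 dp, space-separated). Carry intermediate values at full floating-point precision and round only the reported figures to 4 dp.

price = 12.5280
boundary = - - - 84.6685 73.8163 84.6685 97.1160
tree:
12.5280
18.7407 6.7087
27.1553 10.8971 2.7483
37.9115 17.1974 4.9570 0.6429
48.7637 26.1595 8.7843 1.3130 0.0000
58.2248 37.9115 15.2044 2.6817 0.0000 0.0000
66.4733 48.7637 25.4640 5.4771 0.0000 0.0000 0.0000
73.6646 58.2248 37.9115 11.1865 0.0000 0.0000 0.0000 0.0000

Δt=0.10871, u=1.14701, d=0.87183, q=0.50508, disc=e^(-rΔt)=0.98929
k=7 terminal: V=max(K-S,0) → 73.6646 58.2248 37.9115 11.1865 0.0000 0.0000 0.0000 0.0000
k=6: j=0 S=56.1067 intr=66.4733 cont=65.1611 V=66.4733[EX]; j=1 S=73.8163 intr=48.7637 cont=47.4514 V=48.7637[EX]; j=2 S=97.1160 intr=25.4640 cont=24.1518 V=25.4640[EX]; j=3 S=127.7700 intr=0.0000 cont=5.4771 V=5.4771[hold]; j=4 S=168.0998 intr=0.0000 cont=0.0000 V=0.0000[hold]; j=5 S=221.1593 intr=0.0000 cont=0.0000 V=0.0000[hold]; j=6 S=290.9668 intr=0.0000 cont=0.0000 V=0.0000[hold]  S*(6)=97.1160
k=5: j=0 S=64.3552 intr=58.2248 cont=56.9126 V=58.2248[EX]; j=1 S=84.6685 intr=37.9115 cont=36.5993 V=37.9115[EX]; j=2 S=111.3935 intr=11.1865 cont=15.2044 V=15.2044[hold]; j=3 S=146.5541 intr=0.0000 cont=2.6817 V=2.6817[hold]; j=4 S=192.8129 intr=0.0000 cont=0.0000 V=0.0000[hold]; j=5 S=253.6731 intr=0.0000 cont=0.0000 V=0.0000[hold]  S*(5)=84.6685
k=4: j=0 S=73.8163 intr=48.7637 cont=47.4514 V=48.7637[EX]; j=1 S=97.1160 intr=25.4640 cont=26.1595 V=26.1595[hold]; j=2 S=127.7700 intr=0.0000 cont=8.7843 V=8.7843[hold]; j=3 S=168.0998 intr=0.0000 cont=1.3130 V=1.3130[hold]; j=4 S=221.1593 intr=0.0000 cont=0.0000 V=0.0000[hold]  S*(4)=73.8163
k=3: j=0 S=84.6685 intr=37.9115 cont=36.9468 V=37.9115[EX]; j=1 S=111.3935 intr=11.1865 cont=17.1974 V=17.1974[hold]; j=2 S=146.5541 intr=0.0000 cont=4.9570 V=4.9570[hold]; j=3 S=192.8129 intr=0.0000 cont=0.6429 V=0.6429[hold]  S*(3)=84.6685
k=2: j=0 S=97.1160 intr=25.4640 cont=27.1553 V=27.1553[hold]; j=1 S=127.7700 intr=0.0000 cont=10.8971 V=10.8971[hold]; j=2 S=168.0998 intr=0.0000 cont=2.7483 V=2.7483[hold]  S*(2)=-
k=1: j=0 S=111.3935 intr=11.1865 cont=18.7407 V=18.7407[hold]; j=1 S=146.5541 intr=0.0000 cont=6.7087 V=6.7087[hold]  S*(1)=-
k=0: j=0 S=127.7700 intr=0.0000 cont=12.5280 V=12.5280[hold]  S*(0)=-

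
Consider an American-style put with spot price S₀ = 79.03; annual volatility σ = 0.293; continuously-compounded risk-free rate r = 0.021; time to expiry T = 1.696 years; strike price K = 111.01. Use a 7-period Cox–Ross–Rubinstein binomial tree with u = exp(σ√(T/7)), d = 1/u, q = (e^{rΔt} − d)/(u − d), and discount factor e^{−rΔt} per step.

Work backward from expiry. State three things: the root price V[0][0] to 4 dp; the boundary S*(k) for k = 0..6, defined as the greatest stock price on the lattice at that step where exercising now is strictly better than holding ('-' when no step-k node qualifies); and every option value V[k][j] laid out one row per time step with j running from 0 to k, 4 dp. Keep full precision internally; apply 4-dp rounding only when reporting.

price = 33.7768
boundary = - 68.4159 59.2274 68.4159 59.2274 68.4159 79.0300
tree:
33.7768
42.5941 24.6447
51.7826 33.0341 15.8765
59.7371 42.5941 23.0947 8.2757
66.6233 51.7826 32.2060 13.5330 2.7051
72.5846 59.7371 42.5941 21.3666 5.2451 0.0000
77.7453 66.6233 51.7826 31.9800 10.1700 0.0000 0.0000
82.2129 72.5846 59.7371 42.5941 19.7192 0.0000 0.0000 0.0000

Δt=0.24229  u=1.15514  d=0.86570  q=0.48163  discount=0.99492
step 7 (expiry): payoffs max(K−S,0) = 82.2129 72.5846 59.7371 42.5941 19.7192 0.0000 0.0000 0.0000
step 6: (k=6,j=0): S=33.2647, (K−S)⁺=77.7453, hold=77.1820 ⇒ V=77.7453 exercise | (k=6,j=1): S=44.3867, (K−S)⁺=66.6233, hold=66.0599 ⇒ V=66.6233 exercise | (k=6,j=2): S=59.2274, (K−S)⁺=51.7826, hold=51.2193 ⇒ V=51.7826 exercise | (k=6,j=3): S=79.0300, (K−S)⁺=31.9800, hold=31.4166 ⇒ V=31.9800 exercise | (k=6,j=4): S=105.4537, (K−S)⁺=5.5563, hold=10.1700 ⇒ V=10.1700 continue | (k=6,j=5): S=140.7120, (K−S)⁺=0.0000, hold=0.0000 ⇒ V=0.0000 continue | (k=6,j=6): S=187.7591, (K−S)⁺=0.0000, hold=0.0000 ⇒ V=0.0000 continue  boundary S*=79.0300
step 5: (k=5,j=0): S=38.4254, (K−S)⁺=72.5846, hold=72.0213 ⇒ V=72.5846 exercise | (k=5,j=1): S=51.2729, (K−S)⁺=59.7371, hold=59.1738 ⇒ V=59.7371 exercise | (k=5,j=2): S=68.4159, (K−S)⁺=42.5941, hold=42.0307 ⇒ V=42.5941 exercise | (k=5,j=3): S=91.2908, (K−S)⁺=19.7192, hold=21.3666 ⇒ V=21.3666 continue | (k=5,j=4): S=121.8138, (K−S)⁺=0.0000, hold=5.2451 ⇒ V=5.2451 continue | (k=5,j=5): S=162.5422, (K−S)⁺=0.0000, hold=0.0000 ⇒ V=0.0000 continue  boundary S*=68.4159
step 4: (k=4,j=0): S=44.3867, (K−S)⁺=66.6233, hold=66.0599 ⇒ V=66.6233 exercise | (k=4,j=1): S=59.2274, (K−S)⁺=51.7826, hold=51.2193 ⇒ V=51.7826 exercise | (k=4,j=2): S=79.0300, (K−S)⁺=31.9800, hold=32.2060 ⇒ V=32.2060 continue | (k=4,j=3): S=105.4537, (K−S)⁺=5.5563, hold=13.5330 ⇒ V=13.5330 continue | (k=4,j=4): S=140.7120, (K−S)⁺=0.0000, hold=2.7051 ⇒ V=2.7051 continue  boundary S*=59.2274
step 3: (k=3,j=0): S=51.2729, (K−S)⁺=59.7371, hold=59.1738 ⇒ V=59.7371 exercise | (k=3,j=1): S=68.4159, (K−S)⁺=42.5941, hold=42.1390 ⇒ V=42.5941 exercise | (k=3,j=2): S=91.2908, (K−S)⁺=19.7192, hold=23.0947 ⇒ V=23.0947 continue | (k=3,j=3): S=121.8138, (K−S)⁺=0.0000, hold=8.2757 ⇒ V=8.2757 continue  boundary S*=68.4159
step 2: (k=2,j=0): S=59.2274, (K−S)⁺=51.7826, hold=51.2193 ⇒ V=51.7826 exercise | (k=2,j=1): S=79.0300, (K−S)⁺=31.9800, hold=33.0341 ⇒ V=33.0341 continue | (k=2,j=2): S=105.4537, (K−S)⁺=5.5563, hold=15.8765 ⇒ V=15.8765 continue  boundary S*=59.2274
step 1: (k=1,j=0): S=68.4159, (K−S)⁺=42.5941, hold=42.5358 ⇒ V=42.5941 exercise | (k=1,j=1): S=91.2908, (K−S)⁺=19.7192, hold=24.6447 ⇒ V=24.6447 continue  boundary S*=68.4159
step 0: (k=0,j=0): S=79.0300, (K−S)⁺=31.9800, hold=33.7768 ⇒ V=33.7768 continue  boundary S*=-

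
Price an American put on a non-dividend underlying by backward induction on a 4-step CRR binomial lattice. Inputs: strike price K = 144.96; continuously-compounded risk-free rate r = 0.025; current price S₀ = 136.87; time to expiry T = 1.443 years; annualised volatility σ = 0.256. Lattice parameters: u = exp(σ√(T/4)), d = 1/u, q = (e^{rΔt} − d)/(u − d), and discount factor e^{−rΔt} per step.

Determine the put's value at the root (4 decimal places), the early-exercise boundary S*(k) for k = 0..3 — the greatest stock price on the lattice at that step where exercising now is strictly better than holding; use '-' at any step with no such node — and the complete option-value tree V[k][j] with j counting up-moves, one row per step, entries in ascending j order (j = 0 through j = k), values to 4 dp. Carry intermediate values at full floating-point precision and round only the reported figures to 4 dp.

price = 19.5753
boundary = - - 100.6362 117.3630
tree:
19.5753
30.0991 9.0260
44.3238 15.9070 2.0587
58.6667 27.5970 4.0810 0.0000
70.9654 44.3238 8.0900 0.0000 0.0000

params: Δt=0.36075 u=1.16621 d=0.85748 q=0.49098 e^(-rΔt)=0.99102
t_4 payoffs: 70.9654 44.3238 8.0900 0.0000 0.0000
t_3: node(3,0) S=86.2933 payoff=58.6667 vs cont=57.3652 → 58.6667 [stop]  node(3,1) S=117.3630 payoff=27.5970 vs cont=26.2955 → 27.5970 [stop]  node(3,2) S=159.6193 payoff=0.0000 vs cont=4.0810 → 4.0810 [wait]  node(3,3) S=217.0898 payoff=0.0000 vs cont=0.0000 → 0.0000 [wait]  ⇒ S*(3)=117.3630
t_2: node(2,0) S=100.6362 payoff=44.3238 vs cont=43.0223 → 44.3238 [stop]  node(2,1) S=136.8700 payoff=8.0900 vs cont=15.9070 → 15.9070 [wait]  node(2,2) S=186.1497 payoff=0.0000 vs cont=2.0587 → 2.0587 [wait]  ⇒ S*(2)=100.6362
t_1: node(1,0) S=117.3630 payoff=27.5970 vs cont=30.0991 → 30.0991 [wait]  node(1,1) S=159.6193 payoff=0.0000 vs cont=9.0260 → 9.0260 [wait]  ⇒ S*(1)=-
t_0: node(0,0) S=136.8700 payoff=8.0900 vs cont=19.5753 → 19.5753 [wait]  ⇒ S*(0)=-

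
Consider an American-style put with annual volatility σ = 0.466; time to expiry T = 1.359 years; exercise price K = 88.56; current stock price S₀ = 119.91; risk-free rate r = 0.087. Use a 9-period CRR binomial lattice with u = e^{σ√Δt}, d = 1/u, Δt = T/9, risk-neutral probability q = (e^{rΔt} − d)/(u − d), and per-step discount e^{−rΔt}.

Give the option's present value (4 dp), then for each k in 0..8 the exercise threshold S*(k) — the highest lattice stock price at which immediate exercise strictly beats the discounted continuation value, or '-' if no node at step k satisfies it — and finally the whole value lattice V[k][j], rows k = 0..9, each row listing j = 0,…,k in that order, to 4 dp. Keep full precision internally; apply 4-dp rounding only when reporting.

price = 7.0871
boundary = - - - - 58.1145 48.4888 58.1145 48.4888 58.1145
tree:
7.0871
10.6551 3.5816
15.6099 5.8090 1.3706
22.1878 9.2156 2.4364 0.3033
30.4455 14.2305 4.2685 0.6040 0.0000
40.0712 21.2528 7.3387 1.2027 0.0000 0.0000
48.1025 30.4455 12.3017 2.3949 0.0000 0.0000 0.0000
54.8036 40.0712 19.8927 4.7688 0.0000 0.0000 0.0000 0.0000
60.3948 48.1025 30.4455 9.4960 0.0000 0.0000 0.0000 0.0000 0.0000
65.0598 54.8036 40.0712 18.9090 0.0000 0.0000 0.0000 0.0000 0.0000 0.0000

Δt=0.15100  u=1.19851  d=0.83437  q=0.49117  discount=0.98695
step 9 (expiry): payoffs max(K−S,0) = 65.0598 54.8036 40.0712 18.9090 0.0000 0.0000 0.0000 0.0000 0.0000 0.0000
step 8: (k=8,j=0): S=28.1652, (K−S)⁺=60.3948, hold=59.2390 ⇒ V=60.3948 exercise | (k=8,j=1): S=40.4575, (K−S)⁺=48.1025, hold=46.9467 ⇒ V=48.1025 exercise | (k=8,j=2): S=58.1145, (K−S)⁺=30.4455, hold=29.2897 ⇒ V=30.4455 exercise | (k=8,j=3): S=83.4776, (K−S)⁺=5.0824, hold=9.4960 ⇒ V=9.4960 continue | (k=8,j=4): S=119.9100, (K−S)⁺=0.0000, hold=0.0000 ⇒ V=0.0000 continue | (k=8,j=5): S=172.2427, (K−S)⁺=0.0000, hold=0.0000 ⇒ V=0.0000 continue | (k=8,j=6): S=247.4152, (K−S)⁺=0.0000, hold=0.0000 ⇒ V=0.0000 continue | (k=8,j=7): S=355.3955, (K−S)⁺=0.0000, hold=0.0000 ⇒ V=0.0000 continue | (k=8,j=8): S=510.5020, (K−S)⁺=0.0000, hold=0.0000 ⇒ V=0.0000 continue  boundary S*=58.1145
step 7: (k=7,j=0): S=33.7564, (K−S)⁺=54.8036, hold=53.6478 ⇒ V=54.8036 exercise | (k=7,j=1): S=48.4888, (K−S)⁺=40.0712, hold=38.9154 ⇒ V=40.0712 exercise | (k=7,j=2): S=69.6510, (K−S)⁺=18.9090, hold=19.8927 ⇒ V=19.8927 continue | (k=7,j=3): S=100.0490, (K−S)⁺=0.0000, hold=4.7688 ⇒ V=4.7688 continue | (k=7,j=4): S=143.7137, (K−S)⁺=0.0000, hold=0.0000 ⇒ V=0.0000 continue | (k=7,j=5): S=206.4352, (K−S)⁺=0.0000, hold=0.0000 ⇒ V=0.0000 continue | (k=7,j=6): S=296.5304, (K−S)⁺=0.0000, hold=0.0000 ⇒ V=0.0000 continue | (k=7,j=7): S=425.9461, (K−S)⁺=0.0000, hold=0.0000 ⇒ V=0.0000 continue  boundary S*=48.4888
step 6: (k=6,j=0): S=40.4575, (K−S)⁺=48.1025, hold=46.9467 ⇒ V=48.1025 exercise | (k=6,j=1): S=58.1145, (K−S)⁺=30.4455, hold=29.7666 ⇒ V=30.4455 exercise | (k=6,j=2): S=83.4776, (K−S)⁺=5.0824, hold=12.3017 ⇒ V=12.3017 continue | (k=6,j=3): S=119.9100, (K−S)⁺=0.0000, hold=2.3949 ⇒ V=2.3949 continue | (k=6,j=4): S=172.2427, (K−S)⁺=0.0000, hold=0.0000 ⇒ V=0.0000 continue | (k=6,j=5): S=247.4152, (K−S)⁺=0.0000, hold=0.0000 ⇒ V=0.0000 continue | (k=6,j=6): S=355.3955, (K−S)⁺=0.0000, hold=0.0000 ⇒ V=0.0000 continue  boundary S*=58.1145
step 5: (k=5,j=0): S=48.4888, (K−S)⁺=40.0712, hold=38.9154 ⇒ V=40.0712 exercise | (k=5,j=1): S=69.6510, (K−S)⁺=18.9090, hold=21.2528 ⇒ V=21.2528 continue | (k=5,j=2): S=100.0490, (K−S)⁺=0.0000, hold=7.3387 ⇒ V=7.3387 continue | (k=5,j=3): S=143.7137, (K−S)⁺=0.0000, hold=1.2027 ⇒ V=1.2027 continue | (k=5,j=4): S=206.4352, (K−S)⁺=0.0000, hold=0.0000 ⇒ V=0.0000 continue | (k=5,j=5): S=296.5304, (K−S)⁺=0.0000, hold=0.0000 ⇒ V=0.0000 continue  boundary S*=48.4888
step 4: (k=4,j=0): S=58.1145, (K−S)⁺=30.4455, hold=30.4259 ⇒ V=30.4455 exercise | (k=4,j=1): S=83.4776, (K−S)⁺=5.0824, hold=14.2305 ⇒ V=14.2305 continue | (k=4,j=2): S=119.9100, (K−S)⁺=0.0000, hold=4.2685 ⇒ V=4.2685 continue | (k=4,j=3): S=172.2427, (K−S)⁺=0.0000, hold=0.6040 ⇒ V=0.6040 continue | (k=4,j=4): S=247.4152, (K−S)⁺=0.0000, hold=0.0000 ⇒ V=0.0000 continue  boundary S*=58.1145
step 3: (k=3,j=0): S=69.6510, (K−S)⁺=18.9090, hold=22.1878 ⇒ V=22.1878 continue | (k=3,j=1): S=100.0490, (K−S)⁺=0.0000, hold=9.2156 ⇒ V=9.2156 continue | (k=3,j=2): S=143.7137, (K−S)⁺=0.0000, hold=2.4364 ⇒ V=2.4364 continue | (k=3,j=3): S=206.4352, (K−S)⁺=0.0000, hold=0.3033 ⇒ V=0.3033 continue  boundary S*=-
step 2: (k=2,j=0): S=83.4776, (K−S)⁺=5.0824, hold=15.6099 ⇒ V=15.6099 continue | (k=2,j=1): S=119.9100, (K−S)⁺=0.0000, hold=5.8090 ⇒ V=5.8090 continue | (k=2,j=2): S=172.2427, (K−S)⁺=0.0000, hold=1.3706 ⇒ V=1.3706 continue  boundary S*=-
step 1: (k=1,j=0): S=100.0490, (K−S)⁺=0.0000, hold=10.6551 ⇒ V=10.6551 continue | (k=1,j=1): S=143.7137, (K−S)⁺=0.0000, hold=3.5816 ⇒ V=3.5816 continue  boundary S*=-
step 0: (k=0,j=0): S=119.9100, (K−S)⁺=0.0000, hold=7.0871 ⇒ V=7.0871 continue  boundary S*=-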